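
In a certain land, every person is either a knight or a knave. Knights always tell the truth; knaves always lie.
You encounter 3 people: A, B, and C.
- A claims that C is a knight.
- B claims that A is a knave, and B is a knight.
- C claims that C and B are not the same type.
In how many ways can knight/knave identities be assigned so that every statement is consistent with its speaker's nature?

Consistent assignments:
  A=knight, B=knave, C=knight
  A=knave, B=knave, C=knave

2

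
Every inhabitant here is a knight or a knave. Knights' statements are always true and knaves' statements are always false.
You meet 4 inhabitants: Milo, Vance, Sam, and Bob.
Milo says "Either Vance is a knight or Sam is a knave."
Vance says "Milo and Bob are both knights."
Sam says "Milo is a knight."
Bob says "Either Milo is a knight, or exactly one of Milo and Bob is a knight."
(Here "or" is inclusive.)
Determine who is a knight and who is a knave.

Knights: Milo, Vance, Sam, and Bob. Knaves: none.

Milo (knight): "either Vance is a knight or Sam is a knave" — True. ✓
Since Vance is a knight, "Milo and Bob are both knights" needs to be True, which holds.
Sam is a knight, and the claim "Milo is a knight" is indeed True.
Bob is a knight, so "either Milo is a knight, or exactly one of Milo and Bob is a knight" must be True — and it is.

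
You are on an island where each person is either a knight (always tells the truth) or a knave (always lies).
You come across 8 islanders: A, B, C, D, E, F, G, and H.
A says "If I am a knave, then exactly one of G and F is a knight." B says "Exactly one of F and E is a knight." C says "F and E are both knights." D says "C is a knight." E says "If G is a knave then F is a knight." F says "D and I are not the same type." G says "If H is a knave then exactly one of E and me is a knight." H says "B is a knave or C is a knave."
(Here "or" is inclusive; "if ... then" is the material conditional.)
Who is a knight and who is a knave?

A is a knight; "if I am a knave, then exactly one of G and F is a knight" is true, as required.
B is a knight, and the claim "exactly one of F and E is a knight" is indeed true.
C is a knave; "F and E are both knights" is False, as required.
Since D is a knave, "C is a knight" needs to be False, which holds.
E is a knight; "if G is a knave then F is a knight" is true, as required.
F is a knave; "D and I are not the same type" is False, as required.
Since G is a knight, "if H is a knave then exactly one of E and me is a knight" needs to be true, which holds.
As a knight, H's statement "B is a knave or C is a knave" should be true; it is.

A is a knight, B is a knight, C is a knave, D is a knave, E is a knight, F is a knave, G is a knight, and H is a knight.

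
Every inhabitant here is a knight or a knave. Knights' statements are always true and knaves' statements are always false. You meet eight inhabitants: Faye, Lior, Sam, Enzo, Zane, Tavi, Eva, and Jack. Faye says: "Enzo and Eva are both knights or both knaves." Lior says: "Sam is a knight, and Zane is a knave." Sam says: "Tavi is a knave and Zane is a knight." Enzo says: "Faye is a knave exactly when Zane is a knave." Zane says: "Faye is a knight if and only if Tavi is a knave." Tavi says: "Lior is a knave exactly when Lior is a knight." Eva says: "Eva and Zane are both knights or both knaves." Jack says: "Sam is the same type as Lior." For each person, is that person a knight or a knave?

Faye is a knight, Lior is a knave, Sam is a knight, Enzo is a knight, Zane is a knight, Tavi is a knave, Eva is a knight, and Jack is a knave.

Since Faye is a knight, "Enzo and Eva are both knights or both knaves" needs to be True, which holds.
Since Lior is a knave, "Sam is a knight, and Zane is a knave" needs to be false, which holds.
Sam is a knight, so "Tavi is a knave and Zane is a knight" must be True — and it is.
Enzo is a knight, and the claim "Faye is a knave exactly when Zane is a knave" is indeed True.
Since Zane is a knight, "Faye is a knight if and only if Tavi is a knave" needs to be True, which holds.
Since Tavi is a knave, "Lior is a knave exactly when Lior is a knight" needs to be false, which holds.
Since Eva is a knight, "Eva and Zane are both knights or both knaves" needs to be True, which holds.
As a knave, Jack's statement "Sam is the same type as Lior" should be false; it is.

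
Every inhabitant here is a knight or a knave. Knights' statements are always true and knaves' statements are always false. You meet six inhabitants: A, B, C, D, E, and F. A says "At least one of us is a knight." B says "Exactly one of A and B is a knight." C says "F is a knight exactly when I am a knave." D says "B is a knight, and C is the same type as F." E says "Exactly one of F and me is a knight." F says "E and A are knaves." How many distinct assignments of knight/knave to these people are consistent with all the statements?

0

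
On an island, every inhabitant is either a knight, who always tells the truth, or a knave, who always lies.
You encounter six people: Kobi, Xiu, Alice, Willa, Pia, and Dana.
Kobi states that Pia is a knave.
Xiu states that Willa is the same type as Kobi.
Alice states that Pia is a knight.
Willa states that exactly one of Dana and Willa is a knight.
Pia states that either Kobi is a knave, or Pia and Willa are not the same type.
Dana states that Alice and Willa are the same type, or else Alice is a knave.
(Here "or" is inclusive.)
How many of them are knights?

3

The unique consistent assignment is Kobi=knave, Xiu=knight, Alice=knight, Willa=knave, Pia=knight, Dana=knave.
That has 3 knights.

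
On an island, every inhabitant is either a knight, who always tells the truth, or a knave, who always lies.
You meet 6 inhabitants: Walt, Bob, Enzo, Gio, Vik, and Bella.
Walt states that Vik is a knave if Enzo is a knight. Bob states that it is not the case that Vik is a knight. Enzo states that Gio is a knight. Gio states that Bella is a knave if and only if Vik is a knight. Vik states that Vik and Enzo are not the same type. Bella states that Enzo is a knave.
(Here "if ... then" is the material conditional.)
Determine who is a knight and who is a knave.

Knights: Walt, Vik, and Bella. Knaves: Bob, Enzo, and Gio.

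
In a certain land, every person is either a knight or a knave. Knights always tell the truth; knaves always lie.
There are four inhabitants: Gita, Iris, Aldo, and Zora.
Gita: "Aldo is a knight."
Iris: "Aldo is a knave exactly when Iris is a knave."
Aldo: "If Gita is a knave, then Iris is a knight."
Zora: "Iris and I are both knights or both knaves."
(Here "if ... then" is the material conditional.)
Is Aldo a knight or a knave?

Aldo is a knight.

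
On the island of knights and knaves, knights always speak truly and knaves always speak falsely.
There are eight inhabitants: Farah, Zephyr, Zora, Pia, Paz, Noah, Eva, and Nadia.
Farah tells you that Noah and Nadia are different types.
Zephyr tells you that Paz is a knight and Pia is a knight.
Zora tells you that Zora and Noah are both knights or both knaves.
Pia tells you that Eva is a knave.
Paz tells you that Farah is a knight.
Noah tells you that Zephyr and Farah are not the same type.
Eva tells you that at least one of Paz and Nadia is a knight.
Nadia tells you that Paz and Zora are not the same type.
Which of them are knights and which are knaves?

As a knight, Farah's statement "Noah and Nadia are different types" should be True; it is.
Zephyr is a knave, and the claim "Paz is a knight and Pia is a knight" is indeed False.
As a knight, Zora's statement "Zora and Noah are both knights or both knaves" should be True; it is.
Pia is a knave, so "Eva is a knave" must be False — and it is.
Paz is a knight, and the claim "Farah is a knight" is indeed True.
As a knight, Noah's statement "Zephyr and Farah are not the same type" should be True; it is.
Eva (knight): "at least one of Paz and Nadia is a knight" — True. ✓
Nadia is a knave, so "Paz and Zora are not the same type" must be False — and it is.

Knights: Farah, Zora, Paz, Noah, and Eva. Knaves: Zephyr, Pia, and Nadia.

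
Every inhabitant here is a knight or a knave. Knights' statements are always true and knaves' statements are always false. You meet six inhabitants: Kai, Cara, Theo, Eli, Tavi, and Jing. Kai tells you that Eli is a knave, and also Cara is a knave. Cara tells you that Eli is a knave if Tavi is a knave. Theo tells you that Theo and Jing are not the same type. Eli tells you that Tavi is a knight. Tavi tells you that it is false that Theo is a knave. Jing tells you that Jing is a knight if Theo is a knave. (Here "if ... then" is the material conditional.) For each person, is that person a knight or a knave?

Knights: Cara. Knaves: Kai, Theo, Eli, Tavi, and Jing.

Kai is a knave, so "Eli is a knave, and also Cara is a knave" must be false — and it is.
Cara is a knight, and the claim "Eli is a knave if Tavi is a knave" is indeed True.
Theo is a knave, so "Theo and Jing are not the same type" must be false — and it is.
Eli is a knave; "Tavi is a knight" is false, as required.
Since Tavi is a knave, "it is false that Theo is a knave" needs to be false, which holds.
Jing is a knave, and the claim "Jing is a knight if Theo is a knave" is indeed false.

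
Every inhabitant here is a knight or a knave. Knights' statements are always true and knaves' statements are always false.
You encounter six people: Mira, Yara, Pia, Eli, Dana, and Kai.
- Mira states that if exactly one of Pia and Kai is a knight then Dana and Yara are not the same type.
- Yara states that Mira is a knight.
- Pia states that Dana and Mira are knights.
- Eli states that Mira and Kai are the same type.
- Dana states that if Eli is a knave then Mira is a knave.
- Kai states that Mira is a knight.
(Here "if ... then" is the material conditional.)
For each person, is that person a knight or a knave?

Mira (knight): "if exactly one of Pia and Kai is a knight then Dana and Yara are not the same type" — true. ✓
Yara (knight): "Mira is a knight" — true. ✓
As a knight, Pia's statement "Dana and Mira are knights" should be true; it is.
Eli is a knight, and the claim "Mira and Kai are the same type" is indeed true.
Dana is a knight, and the claim "if Eli is a knave then Mira is a knave" is indeed true.
Kai is a knight, and the claim "Mira is a knight" is indeed true.

Mira is a knight, Yara is a knight, Pia is a knight, Eli is a knight, Dana is a knight, and Kai is a knight.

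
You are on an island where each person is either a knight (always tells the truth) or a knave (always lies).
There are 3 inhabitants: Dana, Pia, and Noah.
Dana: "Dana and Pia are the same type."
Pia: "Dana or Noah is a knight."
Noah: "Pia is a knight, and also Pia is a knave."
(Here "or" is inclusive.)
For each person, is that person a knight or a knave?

Dana is a knight, Pia is a knight, and Noah is a knave.

Suppose Dana is a knave. Then Dana's statement "Dana and Pia are the same type" would have to be false. Checking the 4 ways to assign the others, none is consistent with every speaker.
(For instance, with Pia=knight, Noah=knave, Pia's claim "Dana or Noah is a knight" comes out false where it would need to be true.)
So Dana must be a knight, making "Dana and Pia are the same type" true. Taking Dana=knight, Pia=knight, Noah=knave, each remaining statement checks out:
  Pia (knight): "Dana or Noah is a knight" — true. ✓
  Noah (knave): "Pia is a knight, and also Pia is a knave" — false. ✓
This is the unique consistent assignment.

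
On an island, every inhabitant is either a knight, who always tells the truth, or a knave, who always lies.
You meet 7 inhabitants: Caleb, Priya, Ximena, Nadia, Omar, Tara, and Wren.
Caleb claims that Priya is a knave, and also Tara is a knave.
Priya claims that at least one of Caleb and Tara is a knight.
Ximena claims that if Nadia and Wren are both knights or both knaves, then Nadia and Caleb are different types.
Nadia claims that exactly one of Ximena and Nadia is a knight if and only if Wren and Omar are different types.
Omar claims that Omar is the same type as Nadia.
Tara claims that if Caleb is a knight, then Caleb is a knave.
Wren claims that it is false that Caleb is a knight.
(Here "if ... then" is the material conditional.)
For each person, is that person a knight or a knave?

Knights: Priya, Ximena, Nadia, Omar, Tara, and Wren. Knaves: Caleb.

Since Caleb is a knave, "Priya is a knave, and also Tara is a knave" needs to be False, which holds.
Priya is a knight, and the claim "at least one of Caleb and Tara is a knight" is indeed True.
As a knight, Ximena's statement "if Nadia and Wren are both knights or both knaves, then Nadia and Caleb are different types" should be True; it is.
Since Nadia is a knight, "exactly one of Ximena and Nadia is a knight if and only if Wren and Omar are different types" needs to be True, which holds.
As a knight, Omar's statement "Omar is the same type as Nadia" should be True; it is.
Tara is a knight, so "if Caleb is a knight, then Caleb is a knave" must be True — and it is.
Wren (knight): "it is false that Caleb is a knight" — True. ✓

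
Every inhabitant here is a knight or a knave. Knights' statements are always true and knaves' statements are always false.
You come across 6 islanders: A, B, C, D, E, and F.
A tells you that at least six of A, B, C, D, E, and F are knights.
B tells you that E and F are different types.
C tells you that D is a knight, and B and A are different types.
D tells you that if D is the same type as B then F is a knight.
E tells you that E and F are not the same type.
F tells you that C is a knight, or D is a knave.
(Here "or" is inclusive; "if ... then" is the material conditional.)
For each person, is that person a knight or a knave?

A is a knave, B is a knave, C is a knave, D is a knight, E is a knave, and F is a knave.

Since A is a knave, "at least six of A, B, C, D, E, and F are knights" needs to be False, which holds.
B is a knave, and the claim "E and F are different types" is indeed False.
Since C is a knave, "D is a knight, and B and A are different types" needs to be False, which holds.
Since D is a knight, "if D is the same type as B then F is a knight" needs to be true, which holds.
E (knave): "E and F are not the same type" — False. ✓
As a knave, F's statement "C is a knight, or D is a knave" should be False; it is.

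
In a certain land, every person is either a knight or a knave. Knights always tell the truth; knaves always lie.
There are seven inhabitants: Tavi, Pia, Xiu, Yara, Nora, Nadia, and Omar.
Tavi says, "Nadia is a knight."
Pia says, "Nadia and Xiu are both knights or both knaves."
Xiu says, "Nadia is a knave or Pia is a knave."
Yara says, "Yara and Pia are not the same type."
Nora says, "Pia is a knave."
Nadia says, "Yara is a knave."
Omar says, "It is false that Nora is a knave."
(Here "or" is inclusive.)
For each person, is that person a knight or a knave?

Tavi is a knave, Pia is a knave, Xiu is a knight, Yara is a knight, Nora is a knight, Nadia is a knave, and Omar is a knight.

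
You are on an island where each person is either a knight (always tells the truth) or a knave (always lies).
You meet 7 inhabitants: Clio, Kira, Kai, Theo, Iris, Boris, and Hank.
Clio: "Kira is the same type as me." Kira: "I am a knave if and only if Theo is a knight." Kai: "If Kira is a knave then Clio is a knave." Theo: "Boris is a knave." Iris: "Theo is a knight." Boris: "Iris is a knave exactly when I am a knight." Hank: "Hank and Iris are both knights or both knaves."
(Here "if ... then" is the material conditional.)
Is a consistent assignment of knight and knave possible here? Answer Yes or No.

Checking all 128 assignments, each has at least one speaker whose statement's truth value contradicts their type.

No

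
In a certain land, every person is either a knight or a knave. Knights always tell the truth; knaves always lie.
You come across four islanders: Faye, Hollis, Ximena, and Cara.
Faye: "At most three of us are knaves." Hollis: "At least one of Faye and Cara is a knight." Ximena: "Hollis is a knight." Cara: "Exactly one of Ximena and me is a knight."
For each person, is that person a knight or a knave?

Suppose Faye is a knight. Then Faye's statement "at most three of us are knaves" would have to be true. Checking the 8 ways to assign the others, none is consistent with every speaker.
(For instance, with Hollis=knave, Ximena=knave, Cara=knave, Hollis's claim "at least one of Faye and Cara is a knight" comes out true where it would need to be false.)
So Faye must be a knave, making "at most three of us are knaves" false. Taking Faye=knave, Hollis=knave, Ximena=knave, Cara=knave, each remaining statement checks out:
  Hollis (knave): "at least one of Faye and Cara is a knight" — false. ✓
  Ximena (knave): "Hollis is a knight" — false. ✓
  Cara (knave): "exactly one of Ximena and me is a knight" — false. ✓
This is the unique consistent assignment.

Faye is a knave, Hollis is a knave, Ximena is a knave, and Cara is a knave.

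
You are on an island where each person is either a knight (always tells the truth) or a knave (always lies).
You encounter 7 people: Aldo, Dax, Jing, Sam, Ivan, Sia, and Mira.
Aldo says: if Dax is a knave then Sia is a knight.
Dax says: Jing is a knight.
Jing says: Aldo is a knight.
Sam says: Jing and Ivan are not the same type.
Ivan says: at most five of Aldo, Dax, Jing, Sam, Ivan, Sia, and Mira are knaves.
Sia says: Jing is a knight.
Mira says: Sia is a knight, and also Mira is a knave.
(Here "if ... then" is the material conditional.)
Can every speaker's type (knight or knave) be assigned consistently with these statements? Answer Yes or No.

Yes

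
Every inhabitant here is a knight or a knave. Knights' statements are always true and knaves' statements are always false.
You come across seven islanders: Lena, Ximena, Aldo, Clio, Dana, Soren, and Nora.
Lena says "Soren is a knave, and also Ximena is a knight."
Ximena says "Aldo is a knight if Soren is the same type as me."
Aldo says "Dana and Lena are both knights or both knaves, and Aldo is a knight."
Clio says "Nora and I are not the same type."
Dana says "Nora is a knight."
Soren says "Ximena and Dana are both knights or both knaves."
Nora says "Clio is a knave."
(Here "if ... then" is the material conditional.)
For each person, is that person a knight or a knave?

Lena is a knight, Ximena is a knight, Aldo is a knave, Clio is a knight, Dana is a knave, Soren is a knave, and Nora is a knave.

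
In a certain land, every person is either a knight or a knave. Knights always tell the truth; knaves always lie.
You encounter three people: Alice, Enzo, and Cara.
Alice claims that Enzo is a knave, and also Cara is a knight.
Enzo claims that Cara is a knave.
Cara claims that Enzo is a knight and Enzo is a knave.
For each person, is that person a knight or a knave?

As a knave, Alice's statement "Enzo is a knave, and also Cara is a knight" should be false; it is.
As a knight, Enzo's statement "Cara is a knave" should be True; it is.
Cara is a knave, so "Enzo is a knight and Enzo is a knave" must be false — and it is.

Alice is a knave, Enzo is a knight, and Cara is a knave.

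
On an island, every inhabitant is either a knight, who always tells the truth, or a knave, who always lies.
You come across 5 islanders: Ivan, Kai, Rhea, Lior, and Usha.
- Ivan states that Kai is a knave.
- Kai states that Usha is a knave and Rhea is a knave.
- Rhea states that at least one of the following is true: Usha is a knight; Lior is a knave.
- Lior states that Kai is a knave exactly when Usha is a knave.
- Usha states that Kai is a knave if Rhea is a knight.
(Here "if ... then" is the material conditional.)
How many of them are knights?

3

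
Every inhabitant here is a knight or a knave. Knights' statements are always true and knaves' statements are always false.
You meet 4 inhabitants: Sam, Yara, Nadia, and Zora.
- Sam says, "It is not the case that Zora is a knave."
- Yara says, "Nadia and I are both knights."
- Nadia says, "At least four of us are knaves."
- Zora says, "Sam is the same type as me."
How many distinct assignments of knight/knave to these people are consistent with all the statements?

1

Consistent assignments:
  Sam=knight, Yara=knave, Nadia=knave, Zora=knight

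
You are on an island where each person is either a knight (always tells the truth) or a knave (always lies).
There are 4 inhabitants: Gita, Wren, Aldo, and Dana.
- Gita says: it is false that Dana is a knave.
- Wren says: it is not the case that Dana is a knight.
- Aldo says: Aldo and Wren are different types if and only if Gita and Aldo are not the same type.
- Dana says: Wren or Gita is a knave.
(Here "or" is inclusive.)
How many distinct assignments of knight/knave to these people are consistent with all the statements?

Consistent assignments:
  Gita=knight, Wren=knave, Aldo=knave, Dana=knight

1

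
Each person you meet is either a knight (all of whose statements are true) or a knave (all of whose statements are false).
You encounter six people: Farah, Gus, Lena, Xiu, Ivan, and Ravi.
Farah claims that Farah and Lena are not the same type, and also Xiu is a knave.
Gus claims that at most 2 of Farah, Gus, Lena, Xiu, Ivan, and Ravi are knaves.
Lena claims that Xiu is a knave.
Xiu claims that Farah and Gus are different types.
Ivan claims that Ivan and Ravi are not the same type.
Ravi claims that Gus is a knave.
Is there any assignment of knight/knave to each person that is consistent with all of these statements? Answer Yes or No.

Checking all 64 assignments, each has at least one speaker whose statement's truth value contradicts their type.

No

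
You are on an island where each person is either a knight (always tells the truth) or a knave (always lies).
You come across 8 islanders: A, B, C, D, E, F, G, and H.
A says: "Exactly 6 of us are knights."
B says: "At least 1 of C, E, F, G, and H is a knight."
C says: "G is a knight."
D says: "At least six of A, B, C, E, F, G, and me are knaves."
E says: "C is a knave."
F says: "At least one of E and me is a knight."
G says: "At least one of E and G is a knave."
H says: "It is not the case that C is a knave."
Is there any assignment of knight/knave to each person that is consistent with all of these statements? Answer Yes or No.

One consistent assignment: A=knight, B=knight, C=knight, D=knave, E=knave, F=knight, G=knight, H=knight.

Yes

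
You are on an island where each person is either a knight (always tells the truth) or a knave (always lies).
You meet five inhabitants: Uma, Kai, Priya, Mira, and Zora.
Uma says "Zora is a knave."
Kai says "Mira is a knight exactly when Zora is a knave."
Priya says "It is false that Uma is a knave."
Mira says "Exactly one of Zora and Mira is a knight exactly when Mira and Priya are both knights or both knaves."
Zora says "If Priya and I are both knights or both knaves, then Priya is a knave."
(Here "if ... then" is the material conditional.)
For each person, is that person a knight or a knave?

Uma is a knave, Kai is a knave, Priya is a knave, Mira is a knight, and Zora is a knight.

As a knave, Uma's statement "Zora is a knave" should be False; it is.
Kai is a knave, and the claim "Mira is a knight exactly when Zora is a knave" is indeed False.
Priya is a knave, and the claim "it is false that Uma is a knave" is indeed False.
Mira is a knight; "exactly one of Zora and Mira is a knight exactly when Mira and Priya are both knights or both knaves" is true, as required.
Zora is a knight, so "if Priya and I are both knights or both knaves, then Priya is a knave" must be true — and it is.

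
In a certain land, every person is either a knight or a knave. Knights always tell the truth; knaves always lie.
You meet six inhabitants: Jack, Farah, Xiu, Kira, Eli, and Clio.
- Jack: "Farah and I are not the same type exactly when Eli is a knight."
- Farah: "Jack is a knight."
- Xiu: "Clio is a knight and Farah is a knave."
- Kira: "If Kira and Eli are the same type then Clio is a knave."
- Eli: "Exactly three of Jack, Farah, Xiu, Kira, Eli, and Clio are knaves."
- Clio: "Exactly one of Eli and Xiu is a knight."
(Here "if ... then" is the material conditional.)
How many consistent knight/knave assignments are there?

0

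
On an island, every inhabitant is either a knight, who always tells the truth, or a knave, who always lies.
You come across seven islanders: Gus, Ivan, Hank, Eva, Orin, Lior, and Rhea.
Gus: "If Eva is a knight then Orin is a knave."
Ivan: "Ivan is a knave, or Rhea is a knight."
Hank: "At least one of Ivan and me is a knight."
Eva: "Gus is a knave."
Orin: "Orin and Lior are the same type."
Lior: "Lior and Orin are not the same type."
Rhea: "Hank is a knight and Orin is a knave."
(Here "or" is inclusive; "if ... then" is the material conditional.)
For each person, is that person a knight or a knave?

Since Gus is a knight, "if Eva is a knight then Orin is a knave" needs to be true, which holds.
Ivan is a knight, and the claim "Ivan is a knave, or Rhea is a knight" is indeed true.
As a knight, Hank's statement "at least one of Ivan and me is a knight" should be true; it is.
As a knave, Eva's statement "Gus is a knave" should be False; it is.
Orin is a knave, so "Orin and Lior are the same type" must be False — and it is.
Lior is a knight, so "Lior and Orin are not the same type" must be true — and it is.
Rhea is a knight, and the claim "Hank is a knight and Orin is a knave" is indeed true.

Knights: Gus, Ivan, Hank, Lior, and Rhea. Knaves: Eva and Orin.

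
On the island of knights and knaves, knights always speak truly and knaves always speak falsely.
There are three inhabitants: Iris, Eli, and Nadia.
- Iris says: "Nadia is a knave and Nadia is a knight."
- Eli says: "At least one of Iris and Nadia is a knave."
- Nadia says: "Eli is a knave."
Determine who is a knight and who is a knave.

Knights: Eli. Knaves: Iris and Nadia.

Iris (knave): "Nadia is a knave and Nadia is a knight" — False. ✓
Since Eli is a knight, "at least one of Iris and Nadia is a knave" needs to be True, which holds.
Nadia (knave): "Eli is a knave" — False. ✓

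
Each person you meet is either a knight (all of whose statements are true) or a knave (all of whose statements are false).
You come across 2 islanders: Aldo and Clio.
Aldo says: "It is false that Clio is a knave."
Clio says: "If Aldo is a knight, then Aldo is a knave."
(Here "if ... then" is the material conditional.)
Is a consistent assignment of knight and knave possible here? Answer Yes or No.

No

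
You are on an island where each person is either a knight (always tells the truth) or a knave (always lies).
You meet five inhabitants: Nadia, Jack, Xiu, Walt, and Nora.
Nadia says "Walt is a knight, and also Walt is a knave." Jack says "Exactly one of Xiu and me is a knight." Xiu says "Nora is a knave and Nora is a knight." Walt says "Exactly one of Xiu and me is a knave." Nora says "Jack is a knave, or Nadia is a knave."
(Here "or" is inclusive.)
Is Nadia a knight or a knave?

Nadia is a knave.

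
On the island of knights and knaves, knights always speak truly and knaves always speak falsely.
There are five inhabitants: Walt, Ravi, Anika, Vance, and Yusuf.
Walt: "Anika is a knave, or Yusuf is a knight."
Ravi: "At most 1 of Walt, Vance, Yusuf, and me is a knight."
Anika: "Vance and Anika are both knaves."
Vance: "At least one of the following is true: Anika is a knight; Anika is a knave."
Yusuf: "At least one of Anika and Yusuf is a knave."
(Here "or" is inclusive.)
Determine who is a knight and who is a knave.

Walt is a knight, Ravi is a knave, Anika is a knave, Vance is a knight, and Yusuf is a knight.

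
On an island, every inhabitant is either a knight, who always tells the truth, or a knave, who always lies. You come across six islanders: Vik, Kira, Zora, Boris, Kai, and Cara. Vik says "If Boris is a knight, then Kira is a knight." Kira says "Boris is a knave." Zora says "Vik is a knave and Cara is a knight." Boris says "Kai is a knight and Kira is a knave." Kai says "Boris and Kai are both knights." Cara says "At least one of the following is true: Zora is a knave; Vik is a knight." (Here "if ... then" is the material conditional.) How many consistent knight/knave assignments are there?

1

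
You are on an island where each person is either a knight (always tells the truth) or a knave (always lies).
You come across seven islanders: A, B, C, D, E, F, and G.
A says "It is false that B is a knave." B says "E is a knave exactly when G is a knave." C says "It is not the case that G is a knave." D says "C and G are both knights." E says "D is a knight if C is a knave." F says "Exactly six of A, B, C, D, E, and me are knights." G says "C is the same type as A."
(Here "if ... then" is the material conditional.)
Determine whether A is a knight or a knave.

Consistent assignments: {A=knight, B=knight, C=knight, D=knight, E=knight, F=knight, G=knight}; {A=knight, B=knight, C=knight, D=knight, E=knight, F=knave, G=knight}; {A=knight, B=knight, C=knave, D=knave, E=knave, F=knave, G=knave}
In every consistent assignment, A is a knight.

A is a knight.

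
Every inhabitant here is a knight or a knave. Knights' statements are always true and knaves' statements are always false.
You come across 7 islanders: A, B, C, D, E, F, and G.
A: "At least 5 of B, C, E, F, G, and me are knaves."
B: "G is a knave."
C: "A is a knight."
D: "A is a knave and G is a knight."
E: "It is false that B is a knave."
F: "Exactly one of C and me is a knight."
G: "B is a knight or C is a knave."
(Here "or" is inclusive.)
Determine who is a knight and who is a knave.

Knights: D, F, and G. Knaves: A, B, C, and E.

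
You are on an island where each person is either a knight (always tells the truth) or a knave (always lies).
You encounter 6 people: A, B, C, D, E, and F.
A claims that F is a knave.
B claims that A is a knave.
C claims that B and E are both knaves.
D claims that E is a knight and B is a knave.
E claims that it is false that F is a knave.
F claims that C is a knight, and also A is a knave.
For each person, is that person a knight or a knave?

Knights: A and C. Knaves: B, D, E, and F.

A is a knight; "F is a knave" is True, as required.
As a knave, B's statement "A is a knave" should be False; it is.
C is a knight; "B and E are both knaves" is True, as required.
Since D is a knave, "E is a knight and B is a knave" needs to be False, which holds.
E is a knave; "it is false that F is a knave" is False, as required.
F is a knave, so "C is a knight, and also A is a knave" must be False — and it is.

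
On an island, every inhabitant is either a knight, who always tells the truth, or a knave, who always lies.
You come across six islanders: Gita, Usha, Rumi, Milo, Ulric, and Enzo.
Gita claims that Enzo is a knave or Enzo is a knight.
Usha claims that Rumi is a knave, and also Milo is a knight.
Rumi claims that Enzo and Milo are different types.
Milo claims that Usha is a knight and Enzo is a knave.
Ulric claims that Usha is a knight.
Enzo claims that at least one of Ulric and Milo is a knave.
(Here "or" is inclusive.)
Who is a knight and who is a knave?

Gita is a knight, Usha is a knave, Rumi is a knight, Milo is a knave, Ulric is a knave, and Enzo is a knight.

Gita is a knight, and the claim "Enzo is a knave or Enzo is a knight" is indeed true.
Since Usha is a knave, "Rumi is a knave, and also Milo is a knight" needs to be false, which holds.
Rumi is a knight; "Enzo and Milo are different types" is true, as required.
Milo is a knave, so "Usha is a knight and Enzo is a knave" must be false — and it is.
Ulric (knave): "Usha is a knight" — false. ✓
Since Enzo is a knight, "at least one of Ulric and Milo is a knave" needs to be true, which holds.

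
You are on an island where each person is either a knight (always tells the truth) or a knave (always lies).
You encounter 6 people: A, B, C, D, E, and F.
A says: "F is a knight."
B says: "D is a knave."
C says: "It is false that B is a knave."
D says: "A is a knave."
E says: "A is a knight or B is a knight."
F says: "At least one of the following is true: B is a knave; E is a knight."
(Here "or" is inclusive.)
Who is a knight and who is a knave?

A is a knight, B is a knight, C is a knight, D is a knave, E is a knight, and F is a knight.

A is a knight, so "F is a knight" must be True — and it is.
As a knight, B's statement "D is a knave" should be True; it is.
C is a knight, and the claim "it is false that B is a knave" is indeed True.
D is a knave, so "A is a knave" must be false — and it is.
As a knight, E's statement "A is a knight or B is a knight" should be True; it is.
F is a knight; "at least one of the following is true: B is a knave; E is a knight" is True, as required.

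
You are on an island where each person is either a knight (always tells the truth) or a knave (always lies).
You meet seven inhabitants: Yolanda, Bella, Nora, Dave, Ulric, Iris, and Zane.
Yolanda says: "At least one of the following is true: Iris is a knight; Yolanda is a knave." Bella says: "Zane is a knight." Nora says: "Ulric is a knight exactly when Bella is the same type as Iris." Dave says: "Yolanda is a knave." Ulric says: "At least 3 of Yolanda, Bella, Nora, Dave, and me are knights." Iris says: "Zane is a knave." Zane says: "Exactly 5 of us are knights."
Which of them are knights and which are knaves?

Knights: Yolanda, Nora, and Iris. Knaves: Bella, Dave, Ulric, and Zane.

Yolanda is a knight; "at least one of the following is true: Iris is a knight; Yolanda is a knave" is true, as required.
As a knave, Bella's statement "Zane is a knight" should be false; it is.
Nora (knight): "Ulric is a knight exactly when Bella is the same type as Iris" — true. ✓
Dave is a knave, so "Yolanda is a knave" must be false — and it is.
Ulric (knave): "at least 3 of Yolanda, Bella, Nora, Dave, and me are knights" — false. ✓
Iris is a knight, and the claim "Zane is a knave" is indeed true.
Zane (knave): "exactly 5 of us are knights" — false. ✓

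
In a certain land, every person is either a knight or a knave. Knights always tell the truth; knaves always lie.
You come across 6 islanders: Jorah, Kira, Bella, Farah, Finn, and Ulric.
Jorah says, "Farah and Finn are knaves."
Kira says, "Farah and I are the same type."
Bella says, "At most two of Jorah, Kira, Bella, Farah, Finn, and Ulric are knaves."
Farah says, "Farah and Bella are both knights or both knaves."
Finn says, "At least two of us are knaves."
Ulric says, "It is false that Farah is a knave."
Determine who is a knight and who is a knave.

Jorah is a knave, Kira is a knave, Bella is a knight, Farah is a knight, Finn is a knight, and Ulric is a knight.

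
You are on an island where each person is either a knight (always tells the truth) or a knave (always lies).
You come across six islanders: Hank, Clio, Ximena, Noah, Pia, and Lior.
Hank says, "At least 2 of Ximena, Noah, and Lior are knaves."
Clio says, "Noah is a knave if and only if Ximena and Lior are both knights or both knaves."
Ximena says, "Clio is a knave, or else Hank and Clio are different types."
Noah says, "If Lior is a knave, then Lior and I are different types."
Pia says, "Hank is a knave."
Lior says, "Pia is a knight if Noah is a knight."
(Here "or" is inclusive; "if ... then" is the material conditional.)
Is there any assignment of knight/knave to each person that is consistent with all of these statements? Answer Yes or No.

One consistent assignment: Hank=knave, Clio=knave, Ximena=knight, Noah=knight, Pia=knight, Lior=knight.

Yes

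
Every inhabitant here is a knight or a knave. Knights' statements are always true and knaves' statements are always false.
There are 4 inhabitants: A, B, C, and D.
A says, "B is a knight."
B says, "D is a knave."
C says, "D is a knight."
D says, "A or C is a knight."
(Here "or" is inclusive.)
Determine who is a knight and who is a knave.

A (knave): "B is a knight" — False. ✓
B is a knave, so "D is a knave" must be False — and it is.
As a knight, C's statement "D is a knight" should be True; it is.
As a knight, D's statement "A or C is a knight" should be True; it is.

A is a knave, B is a knave, C is a knight, and D is a knight.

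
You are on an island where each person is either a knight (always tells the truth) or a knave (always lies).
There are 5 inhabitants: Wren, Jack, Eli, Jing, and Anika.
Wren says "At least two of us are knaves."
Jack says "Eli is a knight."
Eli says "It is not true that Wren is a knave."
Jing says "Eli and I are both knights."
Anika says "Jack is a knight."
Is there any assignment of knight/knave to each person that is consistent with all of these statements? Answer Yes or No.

No

Checking all 32 assignments, each has at least one speaker whose statement's truth value contradicts their type.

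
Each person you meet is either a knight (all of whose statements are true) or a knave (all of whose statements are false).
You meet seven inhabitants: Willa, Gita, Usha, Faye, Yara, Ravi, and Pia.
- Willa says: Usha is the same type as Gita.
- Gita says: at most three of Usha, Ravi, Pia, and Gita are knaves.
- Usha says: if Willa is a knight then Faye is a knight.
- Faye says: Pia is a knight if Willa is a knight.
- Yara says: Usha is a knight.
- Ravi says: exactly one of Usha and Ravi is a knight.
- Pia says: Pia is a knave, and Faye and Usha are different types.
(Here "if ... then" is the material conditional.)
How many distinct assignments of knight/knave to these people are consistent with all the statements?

1

Consistent assignments:
  Willa=knight, Gita=knave, Usha=knave, Faye=knave, Yara=knave, Ravi=knave, Pia=knave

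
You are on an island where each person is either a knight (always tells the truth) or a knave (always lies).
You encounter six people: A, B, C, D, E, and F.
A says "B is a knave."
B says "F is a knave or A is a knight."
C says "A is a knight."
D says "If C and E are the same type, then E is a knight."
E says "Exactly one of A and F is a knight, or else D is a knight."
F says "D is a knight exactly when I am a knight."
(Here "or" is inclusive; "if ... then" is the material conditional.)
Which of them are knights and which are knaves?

A is a knave, B is a knight, C is a knave, D is a knight, E is a knight, and F is a knave.

As a knave, A's statement "B is a knave" should be False; it is.
B is a knight; "F is a knave or A is a knight" is true, as required.
C (knave): "A is a knight" — False. ✓
D (knight): "if C and E are the same type, then E is a knight" — true. ✓
E is a knight, and the claim "exactly one of A and F is a knight, or else D is a knight" is indeed true.
Since F is a knave, "D is a knight exactly when I am a knight" needs to be False, which holds.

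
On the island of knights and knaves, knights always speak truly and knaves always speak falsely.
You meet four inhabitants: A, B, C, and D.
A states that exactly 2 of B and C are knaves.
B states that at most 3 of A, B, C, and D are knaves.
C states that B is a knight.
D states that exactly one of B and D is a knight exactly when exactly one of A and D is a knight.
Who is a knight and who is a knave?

Knights: B and C. Knaves: A and D.

A (knave): "exactly 2 of B and C are knaves" — false. ✓
As a knight, B's statement "at most 3 of A, B, C, and D are knaves" should be true; it is.
C is a knight, so "B is a knight" must be true — and it is.
D is a knave, so "exactly one of B and D is a knight exactly when exactly one of A and D is a knight" must be false — and it is.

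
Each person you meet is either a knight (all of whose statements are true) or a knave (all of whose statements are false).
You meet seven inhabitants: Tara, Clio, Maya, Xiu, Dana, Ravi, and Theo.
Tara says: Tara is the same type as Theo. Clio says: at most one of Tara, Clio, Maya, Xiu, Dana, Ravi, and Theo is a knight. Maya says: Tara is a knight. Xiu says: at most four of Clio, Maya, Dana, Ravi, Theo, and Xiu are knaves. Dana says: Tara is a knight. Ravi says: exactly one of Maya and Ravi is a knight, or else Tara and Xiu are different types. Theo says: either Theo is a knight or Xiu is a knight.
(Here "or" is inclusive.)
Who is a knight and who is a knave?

Tara is a knave, Clio is a knave, Maya is a knave, Xiu is a knight, Dana is a knave, Ravi is a knight, and Theo is a knight.

Since Tara is a knave, "Tara is the same type as Theo" needs to be false, which holds.
Since Clio is a knave, "at most one of Tara, Clio, Maya, Xiu, Dana, Ravi, and Theo is a knight" needs to be false, which holds.
Maya (knave): "Tara is a knight" — false. ✓
Xiu (knight): "at most four of Clio, Maya, Dana, Ravi, Theo, and Xiu are knaves" — true. ✓
Since Dana is a knave, "Tara is a knight" needs to be false, which holds.
Ravi (knight): "exactly one of Maya and Ravi is a knight, or else Tara and Xiu are different types" — true. ✓
Theo (knight): "either Theo is a knight or Xiu is a knight" — true. ✓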